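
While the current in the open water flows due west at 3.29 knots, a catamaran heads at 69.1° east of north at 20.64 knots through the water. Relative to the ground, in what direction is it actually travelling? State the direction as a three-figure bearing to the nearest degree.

065°

Taking east as x and north as y: velocity relative to the water = (19.282, 7.363) knots; the water relative to ground = (-3.290, 0.000) knots.
Velocity relative to ground = (19.282, 7.363) + (-3.290, 0.000) = (15.992, 7.363) knots.
Bearing = atan2(15.99, 7.36) = 65.28° clockwise from north.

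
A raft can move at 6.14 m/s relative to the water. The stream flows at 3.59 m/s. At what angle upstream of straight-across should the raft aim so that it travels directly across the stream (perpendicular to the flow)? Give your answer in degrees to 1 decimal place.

To cancel the current, the upstream component of the raft's velocity must equal the flow: 6.14 sin θ = 3.59.
sin θ = 3.59 / 6.14 = 0.5847.
θ = arcsin(0.5847) = 35.781°.

35.8°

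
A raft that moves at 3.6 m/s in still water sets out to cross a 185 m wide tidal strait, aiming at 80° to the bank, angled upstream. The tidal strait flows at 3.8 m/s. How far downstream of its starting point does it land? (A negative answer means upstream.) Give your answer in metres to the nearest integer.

166 m

Perpendicular speed = 3.545 m/s; crossing time = 185 / 3.545 = 52.182 s.
Net downstream speed = 3.175 m/s.
Drift = 3.175 × 52.182 = 165.670 m (downstream).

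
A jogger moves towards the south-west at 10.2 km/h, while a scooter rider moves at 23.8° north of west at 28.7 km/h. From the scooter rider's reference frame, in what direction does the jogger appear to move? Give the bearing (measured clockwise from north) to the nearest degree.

Taking east as x and north as y: jogger velocity = (-7.212, -7.212) km/h; scooter rider velocity = (-26.259, 11.582) km/h.
Velocity of jogger relative to scooter rider = (-7.212, -7.212) − (-26.259, 11.582) = (19.047, -18.794) km/h.
Bearing = atan2(19.05, -18.79) = 134.62° clockwise from north.

135°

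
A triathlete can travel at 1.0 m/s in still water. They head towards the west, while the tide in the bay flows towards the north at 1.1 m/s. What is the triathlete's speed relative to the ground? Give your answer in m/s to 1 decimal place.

1.5 m/s

Taking east as x and north as y: velocity relative to the water = (-1.000, 0.000) m/s; the water relative to ground = (0.000, 1.100) m/s.
Velocity relative to ground = (-1.000, 0.000) + (0.000, 1.100) = (-1.000, 1.100) m/s.
Speed = |(-1.000, 1.100)| = 1.487 m/s.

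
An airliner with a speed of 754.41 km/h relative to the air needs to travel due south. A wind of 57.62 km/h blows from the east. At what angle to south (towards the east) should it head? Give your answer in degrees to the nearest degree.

The wind pushes perpendicular to the desired track; the heading must have a component into the wind equal to 57.62 km/h: 754.41 sin θ = 57.62.
sin θ = 0.0764, so θ = 4.380°.

4°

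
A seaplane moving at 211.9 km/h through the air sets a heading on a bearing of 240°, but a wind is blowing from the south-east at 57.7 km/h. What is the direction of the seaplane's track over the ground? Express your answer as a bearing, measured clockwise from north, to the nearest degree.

254°

Taking east as x and north as y: velocity relative to the air = (-183.511, -105.950) km/h; the air relative to ground = (-40.800, 40.800) km/h.
Velocity relative to ground = (-183.511, -105.950) + (-40.800, 40.800) = (-224.311, -65.150) km/h.
Bearing = atan2(-224.31, -65.15) = 253.80° clockwise from north.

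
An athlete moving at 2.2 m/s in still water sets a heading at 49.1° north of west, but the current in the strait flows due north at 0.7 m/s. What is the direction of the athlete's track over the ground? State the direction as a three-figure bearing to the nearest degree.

329°

Taking east as x and north as y: velocity relative to the water = (-1.440, 1.663) m/s; the water relative to ground = (0.000, 0.700) m/s.
Velocity relative to ground = (-1.440, 1.663) + (0.000, 0.700) = (-1.440, 2.363) m/s.
Bearing = atan2(-1.44, 2.36) = 328.63° clockwise from north.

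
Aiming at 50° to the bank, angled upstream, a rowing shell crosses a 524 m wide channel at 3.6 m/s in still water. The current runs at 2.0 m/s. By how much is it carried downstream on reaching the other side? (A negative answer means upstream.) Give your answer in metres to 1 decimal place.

-59.7 m

Perpendicular speed = 2.758 m/s; crossing time = 524 / 2.758 = 190.009 s.
Net downstream speed = -0.314 m/s.
Drift = -0.314 × 190.009 = -59.670 m (upstream).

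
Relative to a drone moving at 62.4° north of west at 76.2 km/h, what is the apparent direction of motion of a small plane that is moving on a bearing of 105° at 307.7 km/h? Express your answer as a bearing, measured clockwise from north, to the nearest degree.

Taking east as x and north as y: small plane velocity = (297.215, -79.639) km/h; drone velocity = (-35.303, 67.529) km/h.
Velocity of small plane relative to drone = (297.215, -79.639) − (-35.303, 67.529) = (332.519, -147.167) km/h.
Bearing = atan2(332.52, -147.17) = 113.87° clockwise from north.

114°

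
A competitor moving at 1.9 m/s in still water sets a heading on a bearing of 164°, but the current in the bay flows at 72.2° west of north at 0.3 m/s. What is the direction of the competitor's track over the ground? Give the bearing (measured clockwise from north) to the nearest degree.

Taking east as x and north as y: velocity relative to the water = (0.524, -1.826) m/s; the water relative to ground = (-0.286, 0.092) m/s.
Velocity relative to ground = (0.524, -1.826) + (-0.286, 0.092) = (0.238, -1.735) m/s.
Bearing = atan2(0.24, -1.73) = 172.19° clockwise from north.

172°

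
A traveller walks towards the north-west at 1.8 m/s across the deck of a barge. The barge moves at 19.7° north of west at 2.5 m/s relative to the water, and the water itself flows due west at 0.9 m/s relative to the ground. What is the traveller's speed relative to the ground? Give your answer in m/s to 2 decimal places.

5.00 m/s

In east/north components (m/s): traveller relative to barge = (-1.273, 1.273); barge relative to water = (-2.354, 0.843); water relative to ground = (-0.900, 0.000).
Sum = (-4.526, 2.116) m/s.
Speed = |(-4.526, 2.116)| = 4.996 m/s.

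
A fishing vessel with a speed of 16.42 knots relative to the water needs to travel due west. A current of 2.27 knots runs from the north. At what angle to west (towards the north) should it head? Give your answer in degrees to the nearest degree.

The current pushes perpendicular to the desired track; the heading must have a component into the current equal to 2.27 knots: 16.42 sin θ = 2.27.
sin θ = 0.1382, so θ = 7.946°.

8°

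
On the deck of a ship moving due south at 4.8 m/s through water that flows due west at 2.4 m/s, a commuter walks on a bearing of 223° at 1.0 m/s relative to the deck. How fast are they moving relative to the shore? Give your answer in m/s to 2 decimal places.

In east/north components (m/s): commuter relative to ship = (-0.682, -0.731); ship relative to water = (0.000, -4.800); water relative to ground = (-2.400, 0.000).
Sum = (-3.082, -5.531) m/s.
Speed = |(-3.082, -5.531)| = 6.332 m/s.

6.33 m/s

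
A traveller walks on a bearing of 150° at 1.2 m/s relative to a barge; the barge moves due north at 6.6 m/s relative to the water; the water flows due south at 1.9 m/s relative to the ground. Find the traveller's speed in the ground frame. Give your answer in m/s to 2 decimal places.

3.71 m/s

In east/north components (m/s): traveller relative to barge = (0.600, -1.039); barge relative to water = (0.000, 6.600); water relative to ground = (0.000, -1.900).
Sum = (0.600, 3.661) m/s.
Speed = |(0.600, 3.661)| = 3.710 m/s.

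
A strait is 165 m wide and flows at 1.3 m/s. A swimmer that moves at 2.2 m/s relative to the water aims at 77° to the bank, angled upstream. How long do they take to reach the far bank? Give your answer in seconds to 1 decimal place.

77.0 s

The component of the swimmer's velocity perpendicular to the bank is 2.2 × sin 77° = 2.144 m/s.
Only the cross-stream component determines the crossing time; the current contributes nothing perpendicular to the bank.
Time = 165 / 2.144 = 76.973 s.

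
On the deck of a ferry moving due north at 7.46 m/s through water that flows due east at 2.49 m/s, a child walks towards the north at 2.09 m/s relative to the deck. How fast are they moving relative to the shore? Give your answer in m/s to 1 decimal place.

In east/north components (m/s): child relative to ferry = (0.000, 2.090); ferry relative to water = (0.000, 7.460); water relative to ground = (2.490, 0.000).
Sum = (2.490, 9.550) m/s.
Speed = |(2.490, 9.550)| = 9.869 m/s.

9.9 m/s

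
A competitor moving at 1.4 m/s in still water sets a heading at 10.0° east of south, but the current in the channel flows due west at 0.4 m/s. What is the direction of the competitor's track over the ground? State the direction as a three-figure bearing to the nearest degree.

Taking east as x and north as y: velocity relative to the water = (0.243, -1.379) m/s; the water relative to ground = (-0.400, 0.000) m/s.
Velocity relative to ground = (0.243, -1.379) + (-0.400, 0.000) = (-0.157, -1.379) m/s.
Bearing = atan2(-0.16, -1.38) = 186.49° clockwise from north.

186°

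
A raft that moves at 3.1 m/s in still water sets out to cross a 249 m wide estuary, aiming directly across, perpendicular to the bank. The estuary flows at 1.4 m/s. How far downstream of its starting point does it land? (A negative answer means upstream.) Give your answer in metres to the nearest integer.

Perpendicular speed = 3.100 m/s; crossing time = 249 / 3.100 = 80.323 s.
Net downstream speed = 1.400 m/s.
Drift = 1.400 × 80.323 = 112.452 m (downstream).

112 m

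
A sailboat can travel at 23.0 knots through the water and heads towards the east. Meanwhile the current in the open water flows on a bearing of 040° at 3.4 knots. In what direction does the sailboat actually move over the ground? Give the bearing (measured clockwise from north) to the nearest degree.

Taking east as x and north as y: velocity relative to the water = (23.000, 0.000) knots; the water relative to ground = (2.185, 2.605) knots.
Velocity relative to ground = (23.000, 0.000) + (2.185, 2.605) = (25.185, 2.605) knots.
Bearing = atan2(25.19, 2.60) = 84.10° clockwise from north.

084°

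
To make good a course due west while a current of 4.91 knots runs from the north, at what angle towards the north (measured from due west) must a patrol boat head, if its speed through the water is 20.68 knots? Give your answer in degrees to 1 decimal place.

The current pushes perpendicular to the desired track; the heading must have a component into the current equal to 4.91 knots: 20.68 sin θ = 4.91.
sin θ = 0.2374, so θ = 13.735°.

13.7°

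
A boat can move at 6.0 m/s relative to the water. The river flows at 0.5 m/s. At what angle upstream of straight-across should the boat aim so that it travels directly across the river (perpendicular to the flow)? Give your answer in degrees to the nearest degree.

To cancel the current, the upstream component of the boat's velocity must equal the flow: 6.0 sin θ = 0.5.
sin θ = 0.5 / 6.0 = 0.0833.
θ = arcsin(0.0833) = 4.780°.

5°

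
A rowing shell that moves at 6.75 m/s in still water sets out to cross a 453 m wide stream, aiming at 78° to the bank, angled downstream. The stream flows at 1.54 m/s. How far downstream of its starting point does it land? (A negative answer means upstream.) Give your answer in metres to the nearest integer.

Perpendicular speed = 6.602 m/s; crossing time = 453 / 6.602 = 68.610 s.
Net downstream speed = 2.943 m/s.
Drift = 2.943 × 68.610 = 201.948 m (downstream).

202 m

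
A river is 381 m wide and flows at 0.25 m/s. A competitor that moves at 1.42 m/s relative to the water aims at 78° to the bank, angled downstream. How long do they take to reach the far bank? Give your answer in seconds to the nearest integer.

274 s

The component of the competitor's velocity perpendicular to the bank is 1.42 × sin 78° = 1.389 m/s.
Only the cross-stream component determines the crossing time; the current contributes nothing perpendicular to the bank.
Time = 381 / 1.389 = 274.304 s.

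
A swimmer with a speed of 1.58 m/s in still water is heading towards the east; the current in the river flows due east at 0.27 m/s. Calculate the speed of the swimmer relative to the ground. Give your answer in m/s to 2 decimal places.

Taking east as x and north as y: velocity relative to the water = (1.580, 0.000) m/s; the water relative to ground = (0.270, 0.000) m/s.
Velocity relative to ground = (1.580, 0.000) + (0.270, 0.000) = (1.850, 0.000) m/s.
Speed = |(1.850, 0.000)| = 1.850 m/s.

1.85 m/s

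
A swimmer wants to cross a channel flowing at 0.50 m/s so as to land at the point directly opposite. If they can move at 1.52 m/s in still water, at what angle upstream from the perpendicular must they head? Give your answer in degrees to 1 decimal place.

19.2°

To cancel the current, the upstream component of the swimmer's velocity must equal the flow: 1.52 sin θ = 0.50.
sin θ = 0.50 / 1.52 = 0.3289.
θ = arcsin(0.3289) = 19.205°.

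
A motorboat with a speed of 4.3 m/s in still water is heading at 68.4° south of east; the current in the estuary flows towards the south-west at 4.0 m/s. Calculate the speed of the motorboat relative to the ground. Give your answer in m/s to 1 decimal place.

Taking east as x and north as y: velocity relative to the water = (1.583, -3.998) m/s; the water relative to ground = (-2.828, -2.828) m/s.
Velocity relative to ground = (1.583, -3.998) + (-2.828, -2.828) = (-1.245, -6.826) m/s.
Speed = |(-1.245, -6.826)| = 6.939 m/s.

6.9 m/s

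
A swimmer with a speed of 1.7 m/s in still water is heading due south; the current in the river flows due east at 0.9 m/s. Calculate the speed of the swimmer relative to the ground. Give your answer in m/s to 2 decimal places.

Taking east as x and north as y: velocity relative to the water = (0.000, -1.700) m/s; the water relative to ground = (0.900, 0.000) m/s.
Velocity relative to ground = (0.000, -1.700) + (0.900, 0.000) = (0.900, -1.700) m/s.
Speed = |(0.900, -1.700)| = 1.924 m/s.

1.92 m/s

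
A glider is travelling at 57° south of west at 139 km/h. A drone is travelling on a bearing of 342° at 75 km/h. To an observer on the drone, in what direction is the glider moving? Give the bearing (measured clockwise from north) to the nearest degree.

196°

Taking east as x and north as y: glider velocity = (-75.705, -116.575) km/h; drone velocity = (-23.176, 71.329) km/h.
Velocity of glider relative to drone = (-75.705, -116.575) − (-23.176, 71.329) = (-52.529, -187.904) km/h.
Bearing = atan2(-52.53, -187.90) = 195.62° clockwise from north.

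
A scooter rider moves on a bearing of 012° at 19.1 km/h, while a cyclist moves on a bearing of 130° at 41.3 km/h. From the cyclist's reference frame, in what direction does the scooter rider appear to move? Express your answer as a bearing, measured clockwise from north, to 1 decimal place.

Taking east as x and north as y: scooter rider velocity = (3.971, 18.683) km/h; cyclist velocity = (31.638, -26.547) km/h.
Velocity of scooter rider relative to cyclist = (3.971, 18.683) − (31.638, -26.547) = (-27.667, 45.230) km/h.
Bearing = atan2(-27.67, 45.23) = 328.55° clockwise from north.

328.5°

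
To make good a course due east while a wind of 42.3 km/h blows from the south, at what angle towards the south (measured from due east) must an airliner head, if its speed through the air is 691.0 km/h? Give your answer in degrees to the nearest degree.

The wind pushes perpendicular to the desired track; the heading must have a component into the wind equal to 42.3 km/h: 691.0 sin θ = 42.3.
sin θ = 0.0612, so θ = 3.510°.

4°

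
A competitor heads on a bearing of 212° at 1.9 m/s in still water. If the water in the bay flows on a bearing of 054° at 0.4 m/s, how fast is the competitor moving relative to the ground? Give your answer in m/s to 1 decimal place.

Taking east as x and north as y: velocity relative to the water = (-1.007, -1.611) m/s; the water relative to ground = (0.324, 0.235) m/s.
Velocity relative to ground = (-1.007, -1.611) + (0.324, 0.235) = (-0.683, -1.376) m/s.
Speed = |(-0.683, -1.376)| = 1.536 m/s.

1.5 m/s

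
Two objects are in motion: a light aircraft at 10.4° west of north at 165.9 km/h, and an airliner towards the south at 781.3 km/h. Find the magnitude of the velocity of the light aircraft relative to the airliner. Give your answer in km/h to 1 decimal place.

944.9 km/h

Taking east as x and north as y: light aircraft velocity = (-29.948, 163.175) km/h; airliner velocity = (0.000, -781.300) km/h.
Velocity of light aircraft relative to airliner = (-29.948, 163.175) − (0.000, -781.300) = (-29.948, 944.475) km/h.
Magnitude = |(-29.948, 944.475)| = 944.949 km/h.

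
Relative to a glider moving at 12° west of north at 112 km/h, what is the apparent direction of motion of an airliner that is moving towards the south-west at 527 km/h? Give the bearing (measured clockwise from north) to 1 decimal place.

215.9°

Taking east as x and north as y: airliner velocity = (-372.645, -372.645) km/h; glider velocity = (-23.286, 109.553) km/h.
Velocity of airliner relative to glider = (-372.645, -372.645) − (-23.286, 109.553) = (-349.359, -482.198) km/h.
Bearing = atan2(-349.36, -482.20) = 215.92° clockwise from north.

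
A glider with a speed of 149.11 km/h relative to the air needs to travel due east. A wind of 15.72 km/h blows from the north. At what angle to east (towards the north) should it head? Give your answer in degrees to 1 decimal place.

The wind pushes perpendicular to the desired track; the heading must have a component into the wind equal to 15.72 km/h: 149.11 sin θ = 15.72.
sin θ = 0.1054, so θ = 6.052°.

6.1°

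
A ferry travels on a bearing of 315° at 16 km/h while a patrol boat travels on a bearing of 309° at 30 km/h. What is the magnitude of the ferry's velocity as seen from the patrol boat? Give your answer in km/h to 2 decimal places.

Taking east as x and north as y: ferry velocity = (-11.314, 11.314) km/h; patrol boat velocity = (-23.314, 18.880) km/h.
Velocity of ferry relative to patrol boat = (-11.314, 11.314) − (-23.314, 18.880) = (12.001, -7.566) km/h.
Magnitude = |(12.001, -7.566)| = 14.187 km/h.

14.19 km/h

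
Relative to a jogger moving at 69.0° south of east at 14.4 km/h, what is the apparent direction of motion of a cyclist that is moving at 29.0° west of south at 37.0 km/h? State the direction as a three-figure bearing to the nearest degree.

Taking east as x and north as y: cyclist velocity = (-17.938, -32.361) km/h; jogger velocity = (5.160, -13.444) km/h.
Velocity of cyclist relative to jogger = (-17.938, -32.361) − (5.160, -13.444) = (-23.098, -18.917) km/h.
Bearing = atan2(-23.10, -18.92) = 230.68° clockwise from north.

231°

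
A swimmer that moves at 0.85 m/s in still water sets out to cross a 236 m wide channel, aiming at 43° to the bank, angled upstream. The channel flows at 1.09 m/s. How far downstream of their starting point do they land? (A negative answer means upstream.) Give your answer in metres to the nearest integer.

Perpendicular speed = 0.580 m/s; crossing time = 236 / 0.580 = 407.108 s.
Net downstream speed = 0.468 m/s.
Drift = 0.468 × 407.108 = 190.669 m (downstream).

191 m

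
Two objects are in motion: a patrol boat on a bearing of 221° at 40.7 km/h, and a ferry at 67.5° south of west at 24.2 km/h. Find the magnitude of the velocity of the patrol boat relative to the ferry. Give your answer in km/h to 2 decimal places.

19.34 km/h

Taking east as x and north as y: patrol boat velocity = (-26.702, -30.717) km/h; ferry velocity = (-9.261, -22.358) km/h.
Velocity of patrol boat relative to ferry = (-26.702, -30.717) − (-9.261, -22.358) = (-17.441, -8.359) km/h.
Magnitude = |(-17.441, -8.359)| = 19.340 km/h.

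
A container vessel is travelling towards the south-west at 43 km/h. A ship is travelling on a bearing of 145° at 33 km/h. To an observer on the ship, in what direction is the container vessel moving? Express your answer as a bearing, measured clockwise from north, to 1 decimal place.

Taking east as x and north as y: container vessel velocity = (-30.406, -30.406) km/h; ship velocity = (18.928, -27.032) km/h.
Velocity of container vessel relative to ship = (-30.406, -30.406) − (18.928, -27.032) = (-49.334, -3.374) km/h.
Bearing = atan2(-49.33, -3.37) = 266.09° clockwise from north.

266.1°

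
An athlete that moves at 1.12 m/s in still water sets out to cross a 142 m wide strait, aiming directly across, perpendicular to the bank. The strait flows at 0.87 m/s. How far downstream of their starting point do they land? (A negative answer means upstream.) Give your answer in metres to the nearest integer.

110 m

Perpendicular speed = 1.120 m/s; crossing time = 142 / 1.120 = 126.786 s.
Net downstream speed = 0.870 m/s.
Drift = 0.870 × 126.786 = 110.304 m (downstream).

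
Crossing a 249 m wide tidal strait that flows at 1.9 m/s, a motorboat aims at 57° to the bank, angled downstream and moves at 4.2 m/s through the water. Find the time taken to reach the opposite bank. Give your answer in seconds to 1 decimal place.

The component of the motorboat's velocity perpendicular to the bank is 4.2 × sin 57° = 3.522 m/s.
The flow acts along the bank and has no component across it.
Time = 249 / 3.522 = 70.690 s.

70.7 s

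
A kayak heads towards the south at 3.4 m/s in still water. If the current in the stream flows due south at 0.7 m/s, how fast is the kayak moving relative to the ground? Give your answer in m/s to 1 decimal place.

4.1 m/s

Taking east as x and north as y: velocity relative to the water = (0.000, -3.400) m/s; the water relative to ground = (0.000, -0.700) m/s.
Velocity relative to ground = (0.000, -3.400) + (0.000, -0.700) = (0.000, -4.100) m/s.
Speed = |(0.000, -4.100)| = 4.100 m/s.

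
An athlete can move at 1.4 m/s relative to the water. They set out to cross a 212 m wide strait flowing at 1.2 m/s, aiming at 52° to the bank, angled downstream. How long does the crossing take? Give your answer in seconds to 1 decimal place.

The component of the athlete's velocity perpendicular to the bank is 1.4 × sin 52° = 1.103 m/s.
Only the cross-stream component determines the crossing time; the current contributes nothing perpendicular to the bank.
Time = 212 / 1.103 = 192.166 s.

192.2 s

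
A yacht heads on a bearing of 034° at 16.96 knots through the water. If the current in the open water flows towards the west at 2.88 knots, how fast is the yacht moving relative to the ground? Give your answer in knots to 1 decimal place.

Taking east as x and north as y: velocity relative to the water = (9.484, 14.060) knots; the water relative to ground = (-2.880, 0.000) knots.
Velocity relative to ground = (9.484, 14.060) + (-2.880, 0.000) = (6.604, 14.060) knots.
Speed = |(6.604, 14.060)| = 15.534 knots.

15.5 knots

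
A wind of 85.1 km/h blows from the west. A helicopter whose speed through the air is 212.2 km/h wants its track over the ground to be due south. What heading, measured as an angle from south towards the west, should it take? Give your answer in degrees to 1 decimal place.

The wind pushes perpendicular to the desired track; the heading must have a component into the wind equal to 85.1 km/h: 212.2 sin θ = 85.1.
sin θ = 0.4010, so θ = 23.643°.

23.6°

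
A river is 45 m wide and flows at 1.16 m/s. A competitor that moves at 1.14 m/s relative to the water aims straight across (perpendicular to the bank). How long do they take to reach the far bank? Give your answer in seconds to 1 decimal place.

39.5 s

The component of the competitor's velocity perpendicular to the bank is 1.14 m/s.
Only the cross-stream component determines the crossing time; the current contributes nothing perpendicular to the bank.
Time = 45 / 1.140 = 39.474 s.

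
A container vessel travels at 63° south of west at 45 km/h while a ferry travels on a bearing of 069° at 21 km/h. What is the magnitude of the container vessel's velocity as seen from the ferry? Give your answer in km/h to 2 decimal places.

Taking east as x and north as y: container vessel velocity = (-20.430, -40.095) km/h; ferry velocity = (19.605, 7.526) km/h.
Velocity of container vessel relative to ferry = (-20.430, -40.095) − (19.605, 7.526) = (-40.035, -47.621) km/h.
Magnitude = |(-40.035, -47.621)| = 62.214 km/h.

62.21 km/h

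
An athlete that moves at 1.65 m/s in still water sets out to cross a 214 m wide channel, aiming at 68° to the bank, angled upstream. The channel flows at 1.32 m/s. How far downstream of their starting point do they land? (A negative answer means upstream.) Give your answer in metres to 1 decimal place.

Perpendicular speed = 1.530 m/s; crossing time = 214 / 1.530 = 139.883 s.
Net downstream speed = 0.702 m/s.
Drift = 0.702 × 139.883 = 98.184 m (downstream).

98.2 m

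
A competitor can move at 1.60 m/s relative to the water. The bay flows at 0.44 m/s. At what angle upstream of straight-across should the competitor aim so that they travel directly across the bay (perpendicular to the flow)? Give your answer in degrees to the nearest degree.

16°

To cancel the current, the upstream component of the competitor's velocity must equal the flow: 1.60 sin θ = 0.44.
sin θ = 0.44 / 1.60 = 0.2750.
θ = arcsin(0.2750) = 15.962°.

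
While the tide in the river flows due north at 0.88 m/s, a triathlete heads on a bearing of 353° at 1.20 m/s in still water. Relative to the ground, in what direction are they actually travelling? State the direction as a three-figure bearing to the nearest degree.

Taking east as x and north as y: velocity relative to the water = (-0.146, 1.191) m/s; the water relative to ground = (0.000, 0.880) m/s.
Velocity relative to ground = (-0.146, 1.191) + (0.000, 0.880) = (-0.146, 2.071) m/s.
Bearing = atan2(-0.15, 2.07) = 355.96° clockwise from north.

356°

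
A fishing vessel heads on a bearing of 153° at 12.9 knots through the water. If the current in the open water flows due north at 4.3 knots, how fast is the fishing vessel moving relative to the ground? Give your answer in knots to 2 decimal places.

9.28 knots

Taking east as x and north as y: velocity relative to the water = (5.856, -11.494) knots; the water relative to ground = (0.000, 4.300) knots.
Velocity relative to ground = (5.856, -11.494) + (0.000, 4.300) = (5.856, -7.194) knots.
Speed = |(5.856, -7.194)| = 9.276 knots.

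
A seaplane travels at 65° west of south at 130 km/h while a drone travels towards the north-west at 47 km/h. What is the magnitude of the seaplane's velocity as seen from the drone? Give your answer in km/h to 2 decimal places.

122.19 km/h

Taking east as x and north as y: seaplane velocity = (-117.820, -54.940) km/h; drone velocity = (-33.234, 33.234) km/h.
Velocity of seaplane relative to drone = (-117.820, -54.940) − (-33.234, 33.234) = (-84.586, -88.174) km/h.
Magnitude = |(-84.586, -88.174)| = 122.186 km/h.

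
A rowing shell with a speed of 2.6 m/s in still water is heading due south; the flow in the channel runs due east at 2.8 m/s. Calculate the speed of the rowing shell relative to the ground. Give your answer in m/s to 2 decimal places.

Taking east as x and north as y: velocity relative to the water = (0.000, -2.600) m/s; the water relative to ground = (2.800, 0.000) m/s.
Velocity relative to ground = (0.000, -2.600) + (2.800, 0.000) = (2.800, -2.600) m/s.
Speed = |(2.800, -2.600)| = 3.821 m/s.

3.82 m/s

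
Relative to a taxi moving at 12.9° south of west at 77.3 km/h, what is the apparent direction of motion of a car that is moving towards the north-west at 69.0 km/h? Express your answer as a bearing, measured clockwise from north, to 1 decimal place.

Taking east as x and north as y: car velocity = (-48.790, 48.790) km/h; taxi velocity = (-75.349, -17.257) km/h.
Velocity of car relative to taxi = (-48.790, 48.790) − (-75.349, -17.257) = (26.559, 66.048) km/h.
Bearing = atan2(26.56, 66.05) = 21.91° clockwise from north.

021.9°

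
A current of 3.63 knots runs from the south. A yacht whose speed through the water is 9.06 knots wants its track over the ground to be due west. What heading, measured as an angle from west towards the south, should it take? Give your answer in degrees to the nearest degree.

24°

The current pushes perpendicular to the desired track; the heading must have a component into the current equal to 3.63 knots: 9.06 sin θ = 3.63.
sin θ = 0.4007, so θ = 23.620°.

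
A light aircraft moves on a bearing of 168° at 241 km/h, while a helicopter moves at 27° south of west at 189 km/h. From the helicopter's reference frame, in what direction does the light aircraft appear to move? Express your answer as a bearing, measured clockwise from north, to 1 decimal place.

124.5°

Taking east as x and north as y: light aircraft velocity = (50.107, -235.734) km/h; helicopter velocity = (-168.400, -85.804) km/h.
Velocity of light aircraft relative to helicopter = (50.107, -235.734) − (-168.400, -85.804) = (218.507, -149.929) km/h.
Bearing = atan2(218.51, -149.93) = 124.46° clockwise from north.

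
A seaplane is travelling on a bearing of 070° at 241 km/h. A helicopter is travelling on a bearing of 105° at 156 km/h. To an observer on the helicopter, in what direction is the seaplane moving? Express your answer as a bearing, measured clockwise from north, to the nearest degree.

Taking east as x and north as y: seaplane velocity = (226.466, 82.427) km/h; helicopter velocity = (150.684, -40.376) km/h.
Velocity of seaplane relative to helicopter = (226.466, 82.427) − (150.684, -40.376) = (75.781, 122.803) km/h.
Bearing = atan2(75.78, 122.80) = 31.68° clockwise from north.

032°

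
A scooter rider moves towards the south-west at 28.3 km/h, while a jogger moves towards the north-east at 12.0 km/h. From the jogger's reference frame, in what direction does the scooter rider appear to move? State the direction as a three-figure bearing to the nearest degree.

225°

Taking east as x and north as y: scooter rider velocity = (-20.011, -20.011) km/h; jogger velocity = (8.485, 8.485) km/h.
Velocity of scooter rider relative to jogger = (-20.011, -20.011) − (8.485, 8.485) = (-28.496, -28.496) km/h.
Bearing = atan2(-28.50, -28.50) = 225.00° clockwise from north.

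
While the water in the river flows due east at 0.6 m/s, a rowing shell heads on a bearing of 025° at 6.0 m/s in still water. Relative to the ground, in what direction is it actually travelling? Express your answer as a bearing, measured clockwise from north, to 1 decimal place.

030.0°

Taking east as x and north as y: velocity relative to the water = (2.536, 5.438) m/s; the water relative to ground = (0.600, 0.000) m/s.
Velocity relative to ground = (2.536, 5.438) + (0.600, 0.000) = (3.136, 5.438) m/s.
Bearing = atan2(3.14, 5.44) = 29.97° clockwise from north.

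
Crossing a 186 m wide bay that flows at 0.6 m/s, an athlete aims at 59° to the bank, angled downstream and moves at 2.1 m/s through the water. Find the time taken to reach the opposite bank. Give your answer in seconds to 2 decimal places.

103.33 s

The component of the athlete's velocity perpendicular to the bank is 2.1 × sin 59° = 1.800 m/s.
The flow acts along the bank and has no component across it.
Time = 186 / 1.800 = 103.330 s.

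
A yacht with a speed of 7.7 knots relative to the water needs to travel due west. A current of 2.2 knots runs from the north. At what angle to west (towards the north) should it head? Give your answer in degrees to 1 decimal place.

16.6°

The current pushes perpendicular to the desired track; the heading must have a component into the current equal to 2.2 knots: 7.7 sin θ = 2.2.
sin θ = 0.2857, so θ = 16.602°.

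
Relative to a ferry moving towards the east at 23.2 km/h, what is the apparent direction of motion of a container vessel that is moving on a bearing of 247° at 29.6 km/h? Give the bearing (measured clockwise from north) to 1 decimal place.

257.1°

Taking east as x and north as y: container vessel velocity = (-27.247, -11.566) km/h; ferry velocity = (23.200, 0.000) km/h.
Velocity of container vessel relative to ferry = (-27.247, -11.566) − (23.200, 0.000) = (-50.447, -11.566) km/h.
Bearing = atan2(-50.45, -11.57) = 257.09° clockwise from north.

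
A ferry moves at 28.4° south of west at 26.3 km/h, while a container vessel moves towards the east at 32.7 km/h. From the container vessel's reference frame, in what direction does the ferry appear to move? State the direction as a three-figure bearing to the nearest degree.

Taking east as x and north as y: ferry velocity = (-23.135, -12.509) km/h; container vessel velocity = (32.700, 0.000) km/h.
Velocity of ferry relative to container vessel = (-23.135, -12.509) − (32.700, 0.000) = (-55.835, -12.509) km/h.
Bearing = atan2(-55.83, -12.51) = 257.37° clockwise from north.

257°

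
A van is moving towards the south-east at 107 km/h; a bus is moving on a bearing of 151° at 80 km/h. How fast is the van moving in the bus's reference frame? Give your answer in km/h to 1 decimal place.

Taking east as x and north as y: van velocity = (75.660, -75.660) km/h; bus velocity = (38.785, -69.970) km/h.
Velocity of van relative to bus = (75.660, -75.660) − (38.785, -69.970) = (36.876, -5.691) km/h.
Magnitude = |(36.876, -5.691)| = 37.312 km/h.

37.3 km/h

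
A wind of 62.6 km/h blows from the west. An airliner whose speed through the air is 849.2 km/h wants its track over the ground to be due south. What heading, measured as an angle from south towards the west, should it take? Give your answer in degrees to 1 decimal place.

The wind pushes perpendicular to the desired track; the heading must have a component into the wind equal to 62.6 km/h: 849.2 sin θ = 62.6.
sin θ = 0.0737, so θ = 4.227°.

4.2°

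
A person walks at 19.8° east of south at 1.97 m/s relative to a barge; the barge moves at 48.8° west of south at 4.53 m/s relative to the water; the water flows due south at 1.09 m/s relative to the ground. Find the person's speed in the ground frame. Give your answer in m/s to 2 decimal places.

In east/north components (m/s): person relative to barge = (0.667, -1.854); barge relative to water = (-3.408, -2.984); water relative to ground = (0.000, -1.090).
Sum = (-2.741, -5.927) m/s.
Speed = |(-2.741, -5.927)| = 6.531 m/s.

6.53 m/s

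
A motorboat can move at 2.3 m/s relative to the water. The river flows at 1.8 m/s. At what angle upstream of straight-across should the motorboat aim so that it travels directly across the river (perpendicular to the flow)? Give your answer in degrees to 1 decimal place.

51.5°

To cancel the current, the upstream component of the motorboat's velocity must equal the flow: 2.3 sin θ = 1.8.
sin θ = 1.8 / 2.3 = 0.7826.
θ = arcsin(0.7826) = 51.500°.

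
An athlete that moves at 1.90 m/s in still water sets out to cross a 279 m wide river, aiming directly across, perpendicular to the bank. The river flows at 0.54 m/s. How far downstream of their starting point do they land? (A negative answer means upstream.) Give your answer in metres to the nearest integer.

79 m

Perpendicular speed = 1.900 m/s; crossing time = 279 / 1.900 = 146.842 s.
Net downstream speed = 0.540 m/s.
Drift = 0.540 × 146.842 = 79.295 m (downstream).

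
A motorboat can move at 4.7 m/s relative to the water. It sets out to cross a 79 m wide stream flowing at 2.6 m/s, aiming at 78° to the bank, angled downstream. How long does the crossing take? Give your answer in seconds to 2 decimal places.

The component of the motorboat's velocity perpendicular to the bank is 4.7 × sin 78° = 4.597 m/s.
Only the cross-stream component determines the crossing time; the current contributes nothing perpendicular to the bank.
Time = 79 / 4.597 = 17.184 s.

17.18 s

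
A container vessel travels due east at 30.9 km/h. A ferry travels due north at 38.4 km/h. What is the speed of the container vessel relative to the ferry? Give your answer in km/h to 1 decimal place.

49.3 km/h

Taking east as x and north as y: container vessel velocity = (30.900, 0.000) km/h; ferry velocity = (0.000, 38.400) km/h.
Velocity of container vessel relative to ferry = (30.900, 0.000) − (0.000, 38.400) = (30.900, -38.400) km/h.
Magnitude = |(30.900, -38.400)| = 49.289 km/h.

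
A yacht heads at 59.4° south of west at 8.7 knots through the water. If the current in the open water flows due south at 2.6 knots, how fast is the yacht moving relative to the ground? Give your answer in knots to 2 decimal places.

11.02 knots

Taking east as x and north as y: velocity relative to the water = (-4.429, -7.488) knots; the water relative to ground = (0.000, -2.600) knots.
Velocity relative to ground = (-4.429, -7.488) + (0.000, -2.600) = (-4.429, -10.088) knots.
Speed = |(-4.429, -10.088)| = 11.018 knots.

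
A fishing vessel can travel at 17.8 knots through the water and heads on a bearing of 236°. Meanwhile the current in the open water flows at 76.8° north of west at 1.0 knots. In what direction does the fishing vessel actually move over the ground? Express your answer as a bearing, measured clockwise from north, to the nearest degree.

239°

Taking east as x and north as y: velocity relative to the water = (-14.757, -9.954) knots; the water relative to ground = (-0.228, 0.974) knots.
Velocity relative to ground = (-14.757, -9.954) + (-0.228, 0.974) = (-14.985, -8.980) knots.
Bearing = atan2(-14.99, -8.98) = 239.07° clockwise from north.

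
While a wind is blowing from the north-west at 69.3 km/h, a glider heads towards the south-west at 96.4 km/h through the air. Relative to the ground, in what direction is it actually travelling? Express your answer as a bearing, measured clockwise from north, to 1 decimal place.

Taking east as x and north as y: velocity relative to the air = (-68.165, -68.165) km/h; the air relative to ground = (49.002, -49.002) km/h.
Velocity relative to ground = (-68.165, -68.165) + (49.002, -49.002) = (-19.163, -117.168) km/h.
Bearing = atan2(-19.16, -117.17) = 189.29° clockwise from north.

189.3°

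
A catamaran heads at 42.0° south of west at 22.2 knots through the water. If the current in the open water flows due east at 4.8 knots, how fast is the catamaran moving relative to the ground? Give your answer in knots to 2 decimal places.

Taking east as x and north as y: velocity relative to the water = (-16.498, -14.855) knots; the water relative to ground = (4.800, 0.000) knots.
Velocity relative to ground = (-16.498, -14.855) + (4.800, 0.000) = (-11.698, -14.855) knots.
Speed = |(-11.698, -14.855)| = 18.908 knots.

18.91 knots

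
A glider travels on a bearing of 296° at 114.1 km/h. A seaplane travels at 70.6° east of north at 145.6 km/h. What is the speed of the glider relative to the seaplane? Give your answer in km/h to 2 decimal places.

Taking east as x and north as y: glider velocity = (-102.552, 50.018) km/h; seaplane velocity = (137.333, 48.363) km/h.
Velocity of glider relative to seaplane = (-102.552, 50.018) − (137.333, 48.363) = (-239.886, 1.655) km/h.
Magnitude = |(-239.886, 1.655)| = 239.891 km/h.

239.89 km/h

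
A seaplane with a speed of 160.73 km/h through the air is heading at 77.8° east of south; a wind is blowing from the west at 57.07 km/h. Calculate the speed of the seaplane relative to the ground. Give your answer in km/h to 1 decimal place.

Taking east as x and north as y: velocity relative to the air = (157.100, -33.966) km/h; the air relative to ground = (57.070, 0.000) km/h.
Velocity relative to ground = (157.100, -33.966) + (57.070, 0.000) = (214.170, -33.966) km/h.
Speed = |(214.170, -33.966)| = 216.847 km/h.

216.8 km/h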